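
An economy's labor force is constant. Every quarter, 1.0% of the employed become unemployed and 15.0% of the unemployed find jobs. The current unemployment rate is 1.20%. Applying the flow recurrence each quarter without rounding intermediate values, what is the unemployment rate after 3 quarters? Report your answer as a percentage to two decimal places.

With a fixed labor force, u_{t+1} = u_t + s·(1−u_t) − f·u_t = u_t·(1−s−f) + s.
Here 1−s−f = 0.840 and s = 0.010.
u_1 = 0.012000 × 0.840 + 0.010 = 0.020080.
u_2 = 0.020080 × 0.840 + 0.010 = 0.026867.
u_3 = 0.026867 × 0.840 + 0.010 = 0.032568.

Unemployment rate after three quarters ≈ 3.26%.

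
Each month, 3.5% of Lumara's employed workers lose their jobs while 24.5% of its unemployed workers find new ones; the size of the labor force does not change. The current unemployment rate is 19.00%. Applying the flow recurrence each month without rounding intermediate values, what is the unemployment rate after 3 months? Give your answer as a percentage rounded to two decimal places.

With a fixed labor force, u_{t+1} = u_t + s·(1−u_t) − f·u_t = u_t·(1−s−f) + s.
Here 1−s−f = 0.720 and s = 0.035.
u_1 = 0.190000 × 0.720 + 0.035 = 0.171800.
u_2 = 0.171800 × 0.720 + 0.035 = 0.158696.
u_3 = 0.158696 × 0.720 + 0.035 = 0.149261.

Unemployment rate after three months ≈ 14.93%.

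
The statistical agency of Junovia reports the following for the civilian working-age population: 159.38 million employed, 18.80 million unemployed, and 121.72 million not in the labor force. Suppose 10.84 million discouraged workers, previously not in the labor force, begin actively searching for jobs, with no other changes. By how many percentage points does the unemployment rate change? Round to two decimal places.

Initially, labor force = 159.38 + 18.80 = 178.18 million, so u = 18.80/178.18 = 10.55%.
After the change, unemployed and labor force both rise by 10.84 → E = 159.38, U = 29.64, labor force = 189.02 million.
New unemployment rate = 29.64 / 189.02 = 15.68%.
Change = 15.68% − 10.55% = +5.13 percentage points.

The unemployment rate changes by +5.13 percentage points.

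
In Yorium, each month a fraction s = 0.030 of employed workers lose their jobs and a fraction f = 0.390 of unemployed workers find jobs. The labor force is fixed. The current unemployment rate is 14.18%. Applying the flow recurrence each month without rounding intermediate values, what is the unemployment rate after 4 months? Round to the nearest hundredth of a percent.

With a fixed labor force, u_{t+1} = u_t + s·(1−u_t) − f·u_t = u_t·(1−s−f) + s.
Here 1−s−f = 0.580 and s = 0.030.
u_1 = 0.141800 × 0.580 + 0.030 = 0.112244.
u_2 = 0.112244 × 0.580 + 0.030 = 0.095102.
u_3 = 0.095102 × 0.580 + 0.030 = 0.085159.
u_4 = 0.085159 × 0.580 + 0.030 = 0.079392.

Unemployment rate after four months ≈ 7.94%.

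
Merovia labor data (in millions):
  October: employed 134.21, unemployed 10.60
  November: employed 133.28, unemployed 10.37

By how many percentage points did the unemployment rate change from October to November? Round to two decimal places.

October: labor force = 134.21 + 10.60 = 144.81; u = 10.60/144.81 = 7.32%.
November: labor force = 133.28 + 10.37 = 143.65; u = 10.37/143.65 = 7.22%.
Change = 7.22% − 7.32% = −0.10 pp.

The unemployment rate changed by −0.10 percentage points.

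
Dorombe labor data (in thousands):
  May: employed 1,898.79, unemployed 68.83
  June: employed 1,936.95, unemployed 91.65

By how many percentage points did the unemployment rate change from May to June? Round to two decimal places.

The unemployment rate changed by +1.02 percentage points.

May: labor force = 1,898.79 + 68.83 = 1,967.62; u = 68.83/1,967.62 = 3.50%.
June: labor force = 1,936.95 + 91.65 = 2,028.60; u = 91.65/2,028.60 = 4.52%.
Change = 4.52% − 3.50% = +1.02 pp.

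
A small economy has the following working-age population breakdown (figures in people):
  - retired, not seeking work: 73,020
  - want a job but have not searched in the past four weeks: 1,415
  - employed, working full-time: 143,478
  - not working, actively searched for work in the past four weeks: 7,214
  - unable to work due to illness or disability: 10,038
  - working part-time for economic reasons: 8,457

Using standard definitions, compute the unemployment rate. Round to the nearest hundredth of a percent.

Employed = 143,478 + 8,457 = 151,935 (anyone who worked, including part-time for economic reasons, counts as employed).
Unemployed = 7,214.
Labor force = 151,935 + 7,214 = 159,149.
Unemployment rate = 7,214 / 159,149 = 4.53%.

Unemployment rate ≈ 4.53%.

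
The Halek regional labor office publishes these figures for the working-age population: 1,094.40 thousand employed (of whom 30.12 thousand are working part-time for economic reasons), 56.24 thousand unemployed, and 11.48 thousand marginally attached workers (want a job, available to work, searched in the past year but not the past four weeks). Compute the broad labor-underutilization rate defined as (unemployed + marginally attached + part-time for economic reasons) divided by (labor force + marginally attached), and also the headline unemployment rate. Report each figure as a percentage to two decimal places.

Broad underutilization rate ≈ 8.42%; headline unemployment rate ≈ 4.89%.

Labor force = 1,094.40 + 56.24 = 1,150.64 thousand.
Numerator = 56.24 + 11.48 + 30.12 = 97.84 thousand.
Denominator = 1,150.64 + 11.48 = 1,162.12 thousand.
Broad rate = 97.84 / 1,162.12 = 8.42%.
Headline unemployment rate = 56.24 / 1,150.64 = 4.89%.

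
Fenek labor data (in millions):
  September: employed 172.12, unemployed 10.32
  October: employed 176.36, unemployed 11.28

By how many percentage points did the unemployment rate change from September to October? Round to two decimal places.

September: labor force = 172.12 + 10.32 = 182.44; u = 10.32/182.44 = 5.66%.
October: labor force = 176.36 + 11.28 = 187.64; u = 11.28/187.64 = 6.01%.
Change = 6.01% − 5.66% = +0.35 pp.

The unemployment rate changed by +0.35 percentage points.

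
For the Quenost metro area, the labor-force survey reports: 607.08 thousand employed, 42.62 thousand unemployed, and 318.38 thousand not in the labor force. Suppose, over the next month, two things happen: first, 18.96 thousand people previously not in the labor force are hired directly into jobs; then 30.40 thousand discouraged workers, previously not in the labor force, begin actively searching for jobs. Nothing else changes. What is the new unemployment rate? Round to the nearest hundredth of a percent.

New unemployment rate ≈ 10.45%.

Initially, labor force = 607.08 + 42.62 = 649.70 thousand, so u = 42.62/649.70 = 6.56%.
After the first change, employed and labor force both rise by 18.96; unemployed unchanged → E = 626.04, U = 42.62, labor force = 668.66 thousand.
After the second change, unemployed and labor force both rise by 30.40 → E = 626.04, U = 73.02, labor force = 699.06 thousand.
New unemployment rate = 73.02 / 699.06 = 10.45%.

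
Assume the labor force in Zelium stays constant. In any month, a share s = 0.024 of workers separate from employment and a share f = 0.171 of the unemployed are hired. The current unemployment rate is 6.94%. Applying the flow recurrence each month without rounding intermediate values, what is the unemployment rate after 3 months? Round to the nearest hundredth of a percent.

Unemployment rate after three months ≈ 9.51%.

With a fixed labor force, u_{t+1} = u_t + s·(1−u_t) − f·u_t = u_t·(1−s−f) + s.
Here 1−s−f = 0.805 and s = 0.024.
u_1 = 0.069400 × 0.805 + 0.024 = 0.079867.
u_2 = 0.079867 × 0.805 + 0.024 = 0.088293.
u_3 = 0.088293 × 0.805 + 0.024 = 0.095076.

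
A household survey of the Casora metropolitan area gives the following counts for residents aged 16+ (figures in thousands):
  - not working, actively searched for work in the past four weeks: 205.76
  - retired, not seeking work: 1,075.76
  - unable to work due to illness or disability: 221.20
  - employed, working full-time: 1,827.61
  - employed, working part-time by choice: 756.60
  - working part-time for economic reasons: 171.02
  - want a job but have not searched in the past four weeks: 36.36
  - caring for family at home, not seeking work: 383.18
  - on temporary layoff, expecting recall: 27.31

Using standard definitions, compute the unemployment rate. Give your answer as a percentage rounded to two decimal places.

Employed = 1,827.61 + 756.60 + 171.02 = 2,755.23 thousand (anyone who worked, including part-time for economic reasons, counts as employed).
Unemployed = 205.76 + 27.31 = 233.07 thousand (jobless and actively searching, or on temporary layoff).
Labor force = 2,755.23 + 233.07 = 2,988.30 thousand.
Unemployment rate = 233.07 / 2,988.30 = 7.80%.

Unemployment rate ≈ 7.80%.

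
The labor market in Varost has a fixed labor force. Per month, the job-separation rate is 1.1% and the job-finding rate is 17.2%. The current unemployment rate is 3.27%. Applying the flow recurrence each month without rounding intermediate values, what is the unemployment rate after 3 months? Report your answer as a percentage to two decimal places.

With a fixed labor force, u_{t+1} = u_t + s·(1−u_t) − f·u_t = u_t·(1−s−f) + s.
Here 1−s−f = 0.817 and s = 0.011.
u_1 = 0.032700 × 0.817 + 0.011 = 0.037716.
u_2 = 0.037716 × 0.817 + 0.011 = 0.041814.
u_3 = 0.041814 × 0.817 + 0.011 = 0.045162.

Unemployment rate after three months ≈ 4.52%.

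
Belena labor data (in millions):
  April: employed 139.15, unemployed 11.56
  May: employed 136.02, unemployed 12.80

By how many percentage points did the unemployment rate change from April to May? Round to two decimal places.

April: labor force = 139.15 + 11.56 = 150.71; u = 11.56/150.71 = 7.67%.
May: labor force = 136.02 + 12.80 = 148.82; u = 12.80/148.82 = 8.60%.
Change = 8.60% − 7.67% = +0.93 pp.

The unemployment rate changed by +0.93 percentage points.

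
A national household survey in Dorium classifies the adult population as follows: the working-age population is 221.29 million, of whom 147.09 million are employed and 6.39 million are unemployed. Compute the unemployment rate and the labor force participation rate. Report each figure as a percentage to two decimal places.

Unemployment rate ≈ 4.16%; labor force participation rate ≈ 69.36%.

Labor force = employed + unemployed = 147.09 + 6.39 = 153.48 million.
Unemployment rate = 6.39 / 153.48 = 4.16%.
Labor force participation rate = 153.48 / 221.29 = 69.36%.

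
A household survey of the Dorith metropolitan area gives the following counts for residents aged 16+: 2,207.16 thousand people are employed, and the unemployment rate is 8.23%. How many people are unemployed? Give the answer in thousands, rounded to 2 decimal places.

Let U be the number unemployed. The labor force is E + U, and U/(E+U) = 0.0823.
So U = 0.0823 × 2,207.16 / (1 − 0.0823) = 181.6493 / 0.9177 ≈ 197.94 thousand.

About 197.94 thousand are unemployed.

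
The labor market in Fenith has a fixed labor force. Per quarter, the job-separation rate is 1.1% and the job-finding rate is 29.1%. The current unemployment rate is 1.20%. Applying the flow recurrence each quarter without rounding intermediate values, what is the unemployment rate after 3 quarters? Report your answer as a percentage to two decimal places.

With a fixed labor force, u_{t+1} = u_t + s·(1−u_t) − f·u_t = u_t·(1−s−f) + s.
Here 1−s−f = 0.698 and s = 0.011.
u_1 = 0.012000 × 0.698 + 0.011 = 0.019376.
u_2 = 0.019376 × 0.698 + 0.011 = 0.024524.
u_3 = 0.024524 × 0.698 + 0.011 = 0.028118.

Unemployment rate after three quarters ≈ 2.81%.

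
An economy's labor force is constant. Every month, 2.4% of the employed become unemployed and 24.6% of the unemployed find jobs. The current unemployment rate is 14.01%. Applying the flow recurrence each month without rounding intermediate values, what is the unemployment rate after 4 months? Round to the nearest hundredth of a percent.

With a fixed labor force, u_{t+1} = u_t + s·(1−u_t) − f·u_t = u_t·(1−s−f) + s.
Here 1−s−f = 0.730 and s = 0.024.
u_1 = 0.140100 × 0.730 + 0.024 = 0.126273.
u_2 = 0.126273 × 0.730 + 0.024 = 0.116179.
u_3 = 0.116179 × 0.730 + 0.024 = 0.108811.
u_4 = 0.108811 × 0.730 + 0.024 = 0.103432.

Unemployment rate after four months ≈ 10.34%.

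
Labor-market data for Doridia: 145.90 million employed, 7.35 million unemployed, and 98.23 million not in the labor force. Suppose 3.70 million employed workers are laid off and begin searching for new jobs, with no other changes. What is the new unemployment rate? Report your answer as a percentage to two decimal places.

Initially, labor force = 145.90 + 7.35 = 153.25 million, so u = 7.35/153.25 = 4.80%.
After the change, employed falls and unemployed rises by 3.70; labor force unchanged → E = 142.20, U = 11.05, labor force = 153.25 million.
New unemployment rate = 11.05 / 153.25 = 7.21%.

New unemployment rate ≈ 7.21%.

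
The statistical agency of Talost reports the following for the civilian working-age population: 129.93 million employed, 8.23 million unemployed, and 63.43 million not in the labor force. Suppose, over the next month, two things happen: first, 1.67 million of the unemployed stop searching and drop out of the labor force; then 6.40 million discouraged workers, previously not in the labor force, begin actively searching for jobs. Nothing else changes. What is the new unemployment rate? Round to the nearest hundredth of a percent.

Initially, labor force = 129.93 + 8.23 = 138.16 million, so u = 8.23/138.16 = 5.96%.
After the first change, unemployed and labor force both fall by 1.67 → E = 129.93, U = 6.56, labor force = 136.49 million.
After the second change, unemployed and labor force both rise by 6.40 → E = 129.93, U = 12.96, labor force = 142.89 million.
New unemployment rate = 12.96 / 142.89 = 9.07%.

New unemployment rate ≈ 9.07%.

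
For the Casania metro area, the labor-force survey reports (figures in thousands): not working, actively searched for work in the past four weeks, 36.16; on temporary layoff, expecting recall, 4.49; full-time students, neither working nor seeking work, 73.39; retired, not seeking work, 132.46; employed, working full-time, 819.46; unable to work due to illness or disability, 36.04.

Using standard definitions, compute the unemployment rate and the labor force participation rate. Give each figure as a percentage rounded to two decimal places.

Employed = 819.46 thousand.
Unemployed = 36.16 + 4.49 = 40.65 thousand (jobless and actively searching, or on temporary layoff).
Labor force = 819.46 + 40.65 = 860.11 thousand.
Not in labor force = 73.39 + 132.46 + 36.04 = 241.89 thousand (those not working and not actively searching are outside the labor force).
Civilian working-age population = 860.11 + 241.89 = 1,102.00 thousand.
Unemployment rate = 40.65 / 860.11 = 4.73%.
Labor force participation rate = 860.11 / 1,102.00 = 78.05%.

Unemployment rate ≈ 4.73%; labor force participation rate ≈ 78.05%.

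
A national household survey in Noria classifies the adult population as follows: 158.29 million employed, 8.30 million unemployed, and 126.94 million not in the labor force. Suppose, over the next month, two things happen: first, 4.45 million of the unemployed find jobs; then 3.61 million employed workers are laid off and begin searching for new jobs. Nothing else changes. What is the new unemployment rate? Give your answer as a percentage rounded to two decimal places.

New unemployment rate ≈ 4.48%.

Initially, labor force = 158.29 + 8.30 = 166.59 million, so u = 8.30/166.59 = 4.98%.
After the first change, unemployed falls and employed rises by 4.45; labor force unchanged → E = 162.74, U = 3.85, labor force = 166.59 million.
After the second change, employed falls and unemployed rises by 3.61; labor force unchanged → E = 159.13, U = 7.46, labor force = 166.59 million.
New unemployment rate = 7.46 / 166.59 = 4.48%.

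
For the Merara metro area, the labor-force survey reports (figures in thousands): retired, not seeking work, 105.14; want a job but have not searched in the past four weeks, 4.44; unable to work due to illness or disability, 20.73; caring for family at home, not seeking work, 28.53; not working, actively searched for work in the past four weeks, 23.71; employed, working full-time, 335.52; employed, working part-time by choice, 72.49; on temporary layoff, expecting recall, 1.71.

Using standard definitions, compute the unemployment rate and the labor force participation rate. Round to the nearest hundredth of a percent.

Unemployment rate ≈ 5.86%; labor force participation rate ≈ 73.18%.

Employed = 335.52 + 72.49 = 408.01 thousand.
Unemployed = 23.71 + 1.71 = 25.42 thousand (jobless and actively searching, or on temporary layoff).
Labor force = 408.01 + 25.42 = 433.43 thousand.
Not in labor force = 105.14 + 4.44 + 20.73 + 28.53 = 158.84 thousand (those not working and not actively searching are outside the labor force — including those who want a job but have given up searching).
Civilian working-age population = 433.43 + 158.84 = 592.27 thousand.
Unemployment rate = 25.42 / 433.43 = 5.86%.
Labor force participation rate = 433.43 / 592.27 = 73.18%.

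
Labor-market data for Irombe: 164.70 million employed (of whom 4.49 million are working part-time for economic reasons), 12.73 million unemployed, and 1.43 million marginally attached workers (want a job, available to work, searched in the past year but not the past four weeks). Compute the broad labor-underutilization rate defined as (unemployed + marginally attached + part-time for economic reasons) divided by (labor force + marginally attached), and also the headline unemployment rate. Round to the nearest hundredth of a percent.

Broad underutilization rate ≈ 10.43%; headline unemployment rate ≈ 7.17%.

Labor force = 164.70 + 12.73 = 177.43 million.
Numerator = 12.73 + 1.43 + 4.49 = 18.65 million.
Denominator = 177.43 + 1.43 = 178.86 million.
Broad rate = 18.65 / 178.86 = 10.43%.
Headline unemployment rate = 12.73 / 177.43 = 7.17%.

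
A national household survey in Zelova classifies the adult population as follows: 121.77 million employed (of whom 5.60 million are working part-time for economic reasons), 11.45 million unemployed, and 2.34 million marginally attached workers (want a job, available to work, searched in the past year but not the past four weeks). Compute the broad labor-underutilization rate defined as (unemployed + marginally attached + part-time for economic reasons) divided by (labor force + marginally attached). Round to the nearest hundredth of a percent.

Labor force = 121.77 + 11.45 = 133.22 million.
Numerator = 11.45 + 2.34 + 5.60 = 19.39 million.
Denominator = 133.22 + 2.34 = 135.56 million.
Broad rate = 19.39 / 135.56 = 14.30%.

Broad underutilization rate ≈ 14.30%.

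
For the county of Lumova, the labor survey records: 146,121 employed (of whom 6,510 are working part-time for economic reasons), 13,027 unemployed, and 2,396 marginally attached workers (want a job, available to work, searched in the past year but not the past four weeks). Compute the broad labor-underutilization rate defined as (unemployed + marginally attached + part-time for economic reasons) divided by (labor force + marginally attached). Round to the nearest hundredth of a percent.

Labor force = 146,121 + 13,027 = 159,148.
Numerator = 13,027 + 2,396 + 6,510 = 21,933.
Denominator = 159,148 + 2,396 = 161,544.
Broad rate = 21,933 / 161,544 = 13.58%.

Broad underutilization rate ≈ 13.58%.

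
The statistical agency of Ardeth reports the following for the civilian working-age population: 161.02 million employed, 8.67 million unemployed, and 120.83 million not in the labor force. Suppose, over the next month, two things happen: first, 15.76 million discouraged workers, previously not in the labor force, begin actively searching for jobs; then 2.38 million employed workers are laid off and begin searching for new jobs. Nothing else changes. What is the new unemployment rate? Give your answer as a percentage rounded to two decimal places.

Initially, labor force = 161.02 + 8.67 = 169.69 million, so u = 8.67/169.69 = 5.11%.
After the first change, unemployed and labor force both rise by 15.76 → E = 161.02, U = 24.43, labor force = 185.45 million.
After the second change, employed falls and unemployed rises by 2.38; labor force unchanged → E = 158.64, U = 26.81, labor force = 185.45 million.
New unemployment rate = 26.81 / 185.45 = 14.46%.

New unemployment rate ≈ 14.46%.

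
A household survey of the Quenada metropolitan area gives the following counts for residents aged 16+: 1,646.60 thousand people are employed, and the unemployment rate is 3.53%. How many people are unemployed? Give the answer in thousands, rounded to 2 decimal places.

Let U be the number unemployed. The labor force is E + U, and U/(E+U) = 0.0353.
So U = 0.0353 × 1,646.60 / (1 − 0.0353) = 58.1250 / 0.9647 ≈ 60.25 thousand.

About 60.25 thousand are unemployed.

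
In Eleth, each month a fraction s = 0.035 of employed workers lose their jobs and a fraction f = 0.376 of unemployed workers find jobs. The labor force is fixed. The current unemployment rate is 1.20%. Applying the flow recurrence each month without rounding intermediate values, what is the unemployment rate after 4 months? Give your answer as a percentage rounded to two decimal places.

Unemployment rate after four months ≈ 7.64%.

With a fixed labor force, u_{t+1} = u_t + s·(1−u_t) − f·u_t = u_t·(1−s−f) + s.
Here 1−s−f = 0.589 and s = 0.035.
u_1 = 0.012000 × 0.589 + 0.035 = 0.042068.
u_2 = 0.042068 × 0.589 + 0.035 = 0.059778.
u_3 = 0.059778 × 0.589 + 0.035 = 0.070209.
u_4 = 0.070209 × 0.589 + 0.035 = 0.076353.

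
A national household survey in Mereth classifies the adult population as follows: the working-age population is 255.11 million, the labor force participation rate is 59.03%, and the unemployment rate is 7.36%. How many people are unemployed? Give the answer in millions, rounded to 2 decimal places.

About 11.08 million are unemployed.

Labor force = 0.5903 × 255.11 = 150.59 million.
Unemployed = 0.0736 × 150.59 ≈ 11.08 million.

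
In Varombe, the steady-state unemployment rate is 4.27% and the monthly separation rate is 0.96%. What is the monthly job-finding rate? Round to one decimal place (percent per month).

Job-finding rate ≈ 21.5% per month.

From u* = s/(s+f): f = s·(1−u)/u.
f = 0.96 × (1 − 0.0427) / 0.0427 = 0.9190 / 0.0427 ≈ 21.5% per month.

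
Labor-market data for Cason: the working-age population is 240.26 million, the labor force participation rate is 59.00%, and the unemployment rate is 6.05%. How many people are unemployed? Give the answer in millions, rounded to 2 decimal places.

About 8.58 million are unemployed.

Labor force = 0.5900 × 240.26 = 141.75 million.
Unemployed = 0.0605 × 141.75 ≈ 8.58 million.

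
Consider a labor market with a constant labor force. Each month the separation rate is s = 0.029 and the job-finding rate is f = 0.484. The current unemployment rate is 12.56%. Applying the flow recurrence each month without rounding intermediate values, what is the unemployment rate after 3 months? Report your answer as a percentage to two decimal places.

With a fixed labor force, u_{t+1} = u_t + s·(1−u_t) − f·u_t = u_t·(1−s−f) + s.
Here 1−s−f = 0.487 and s = 0.029.
u_1 = 0.125600 × 0.487 + 0.029 = 0.090167.
u_2 = 0.090167 × 0.487 + 0.029 = 0.072911.
u_3 = 0.072911 × 0.487 + 0.029 = 0.064508.

Unemployment rate after three months ≈ 6.45%.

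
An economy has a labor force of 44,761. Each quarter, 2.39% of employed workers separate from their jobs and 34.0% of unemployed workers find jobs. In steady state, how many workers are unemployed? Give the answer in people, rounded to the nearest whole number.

Steady-state unemployment rate u* = s/(s+f) = 2.39/(2.39+34.0) = 0.065677.
Unemployed = u* × labor force = 0.065677 × 44,761 ≈ 2,940.

About 2,940 are unemployed in steady state.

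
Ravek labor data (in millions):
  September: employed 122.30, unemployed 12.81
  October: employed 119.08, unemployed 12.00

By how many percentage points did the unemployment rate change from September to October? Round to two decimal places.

September: labor force = 122.30 + 12.81 = 135.11; u = 12.81/135.11 = 9.48%.
October: labor force = 119.08 + 12.00 = 131.08; u = 12.00/131.08 = 9.15%.
Change = 9.15% − 9.48% = −0.33 pp.

The unemployment rate changed by −0.33 percentage points.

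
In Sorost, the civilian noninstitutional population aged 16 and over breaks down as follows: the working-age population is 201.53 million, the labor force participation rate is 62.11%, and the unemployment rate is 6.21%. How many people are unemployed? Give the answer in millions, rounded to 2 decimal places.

About 7.77 million are unemployed.

Labor force = 0.6211 × 201.53 = 125.17 million.
Unemployed = 0.0621 × 125.17 ≈ 7.77 million.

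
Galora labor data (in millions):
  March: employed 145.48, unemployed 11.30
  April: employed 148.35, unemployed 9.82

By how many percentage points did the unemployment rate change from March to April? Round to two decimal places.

The unemployment rate changed by −1.00 percentage points.

March: labor force = 145.48 + 11.30 = 156.78; u = 11.30/156.78 = 7.21%.
April: labor force = 148.35 + 9.82 = 158.17; u = 9.82/158.17 = 6.21%.
Change = 6.21% − 7.21% = −1.00 pp.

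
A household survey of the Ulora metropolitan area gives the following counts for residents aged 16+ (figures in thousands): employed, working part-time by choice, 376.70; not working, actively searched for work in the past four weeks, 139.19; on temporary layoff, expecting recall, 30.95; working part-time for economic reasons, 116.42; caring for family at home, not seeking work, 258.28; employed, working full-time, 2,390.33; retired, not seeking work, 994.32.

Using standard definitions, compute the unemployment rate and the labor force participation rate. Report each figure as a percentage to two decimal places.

Unemployment rate ≈ 5.57%; labor force participation rate ≈ 70.91%.

Employed = 376.70 + 116.42 + 2,390.33 = 2,883.45 thousand (anyone who worked, including part-time for economic reasons, counts as employed).
Unemployed = 139.19 + 30.95 = 170.14 thousand (jobless and actively searching, or on temporary layoff).
Labor force = 2,883.45 + 170.14 = 3,053.59 thousand.
Not in labor force = 258.28 + 994.32 = 1,252.60 thousand (those not working and not actively searching are outside the labor force).
Civilian working-age population = 3,053.59 + 1,252.60 = 4,306.19 thousand.
Unemployment rate = 170.14 / 3,053.59 = 5.57%.
Labor force participation rate = 3,053.59 / 4,306.19 = 70.91%.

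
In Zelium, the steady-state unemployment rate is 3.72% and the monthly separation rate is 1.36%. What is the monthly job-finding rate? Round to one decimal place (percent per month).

Job-finding rate ≈ 35.2% per month.

From u* = s/(s+f): f = s·(1−u)/u.
f = 1.36 × (1 − 0.0372) / 0.0372 = 1.3094 / 0.0372 ≈ 35.2% per month.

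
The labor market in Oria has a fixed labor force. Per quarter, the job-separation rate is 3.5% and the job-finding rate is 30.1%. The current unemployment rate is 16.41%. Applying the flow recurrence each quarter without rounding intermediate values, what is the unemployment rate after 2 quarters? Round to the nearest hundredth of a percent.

Unemployment rate after two quarters ≈ 13.06%.

With a fixed labor force, u_{t+1} = u_t + s·(1−u_t) − f·u_t = u_t·(1−s−f) + s.
Here 1−s−f = 0.664 and s = 0.035.
u_1 = 0.164100 × 0.664 + 0.035 = 0.143962.
u_2 = 0.143962 × 0.664 + 0.035 = 0.130591.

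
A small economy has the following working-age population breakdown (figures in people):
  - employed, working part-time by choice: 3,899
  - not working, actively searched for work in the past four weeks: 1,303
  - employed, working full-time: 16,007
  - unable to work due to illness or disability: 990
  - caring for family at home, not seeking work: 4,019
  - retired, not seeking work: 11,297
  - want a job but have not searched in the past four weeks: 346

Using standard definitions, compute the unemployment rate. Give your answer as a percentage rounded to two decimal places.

Employed = 3,899 + 16,007 = 19,906.
Unemployed = 1,303.
Labor force = 19,906 + 1,303 = 21,209.
Unemployment rate = 1,303 / 21,209 = 6.14%.

Unemployment rate ≈ 6.14%.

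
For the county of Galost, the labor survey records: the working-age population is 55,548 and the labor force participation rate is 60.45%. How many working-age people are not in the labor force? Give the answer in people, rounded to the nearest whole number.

About 21,969 are not in the labor force.

Share not in the labor force = 1 − 0.6045 = 0.3955.
Not in labor force = 0.3955 × 55,548 ≈ 21,969.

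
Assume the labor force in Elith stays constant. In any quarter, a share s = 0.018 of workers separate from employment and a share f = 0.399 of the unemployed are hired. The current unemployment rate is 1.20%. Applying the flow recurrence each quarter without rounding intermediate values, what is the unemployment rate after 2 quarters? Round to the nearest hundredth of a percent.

Unemployment rate after two quarters ≈ 3.26%.

With a fixed labor force, u_{t+1} = u_t + s·(1−u_t) − f·u_t = u_t·(1−s−f) + s.
Here 1−s−f = 0.583 and s = 0.018.
u_1 = 0.012000 × 0.583 + 0.018 = 0.024996.
u_2 = 0.024996 × 0.583 + 0.018 = 0.032573.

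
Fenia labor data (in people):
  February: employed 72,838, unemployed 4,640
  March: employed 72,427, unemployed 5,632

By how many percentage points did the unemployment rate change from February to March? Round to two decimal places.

The unemployment rate changed by +1.23 percentage points.

February: labor force = 72,838 + 4,640 = 77,478; u = 4,640/77,478 = 5.99%.
March: labor force = 72,427 + 5,632 = 78,059; u = 5,632/78,059 = 7.22%.
Change = 7.22% − 5.99% = +1.23 pp.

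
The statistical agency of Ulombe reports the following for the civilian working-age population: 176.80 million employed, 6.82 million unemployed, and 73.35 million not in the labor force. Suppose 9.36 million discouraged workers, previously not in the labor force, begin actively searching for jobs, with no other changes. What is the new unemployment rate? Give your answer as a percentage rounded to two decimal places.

Initially, labor force = 176.80 + 6.82 = 183.62 million, so u = 6.82/183.62 = 3.71%.
After the change, unemployed and labor force both rise by 9.36 → E = 176.80, U = 16.18, labor force = 192.98 million.
New unemployment rate = 16.18 / 192.98 = 8.38%.

New unemployment rate ≈ 8.38%.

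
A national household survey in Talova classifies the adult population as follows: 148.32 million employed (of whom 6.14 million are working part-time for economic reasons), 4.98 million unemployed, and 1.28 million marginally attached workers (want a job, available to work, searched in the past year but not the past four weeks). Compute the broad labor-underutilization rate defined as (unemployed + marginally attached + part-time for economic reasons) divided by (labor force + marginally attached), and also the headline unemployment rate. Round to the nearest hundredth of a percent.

Labor force = 148.32 + 4.98 = 153.30 million.
Numerator = 4.98 + 1.28 + 6.14 = 12.40 million.
Denominator = 153.30 + 1.28 = 154.58 million.
Broad rate = 12.40 / 154.58 = 8.02%.
Headline unemployment rate = 4.98 / 153.30 = 3.25%.

Broad underutilization rate ≈ 8.02%; headline unemployment rate ≈ 3.25%.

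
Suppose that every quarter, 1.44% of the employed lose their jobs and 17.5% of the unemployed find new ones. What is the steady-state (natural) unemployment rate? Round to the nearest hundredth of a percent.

At steady state the flows balance: s·E = f·U, so U/(E+U) = s/(s+f).
u* = 1.44 / (1.44 + 17.5) = 1.44 / 18.94 = 7.60%.

Steady-state unemployment rate ≈ 7.60%.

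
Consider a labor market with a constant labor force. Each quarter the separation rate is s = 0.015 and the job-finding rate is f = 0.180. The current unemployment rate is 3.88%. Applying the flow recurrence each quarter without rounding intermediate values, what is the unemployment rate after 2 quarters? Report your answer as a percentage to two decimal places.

Unemployment rate after two quarters ≈ 5.22%.

With a fixed labor force, u_{t+1} = u_t + s·(1−u_t) − f·u_t = u_t·(1−s−f) + s.
Here 1−s−f = 0.805 and s = 0.015.
u_1 = 0.038800 × 0.805 + 0.015 = 0.046234.
u_2 = 0.046234 × 0.805 + 0.015 = 0.052218.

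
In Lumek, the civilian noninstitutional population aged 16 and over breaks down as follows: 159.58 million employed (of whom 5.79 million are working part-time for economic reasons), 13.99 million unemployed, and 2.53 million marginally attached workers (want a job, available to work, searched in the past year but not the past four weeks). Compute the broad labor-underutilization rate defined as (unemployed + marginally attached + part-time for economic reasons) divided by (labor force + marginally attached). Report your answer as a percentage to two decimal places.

Broad underutilization rate ≈ 12.67%.

Labor force = 159.58 + 13.99 = 173.57 million.
Numerator = 13.99 + 2.53 + 5.79 = 22.31 million.
Denominator = 173.57 + 2.53 = 176.10 million.
Broad rate = 22.31 / 176.10 = 12.67%.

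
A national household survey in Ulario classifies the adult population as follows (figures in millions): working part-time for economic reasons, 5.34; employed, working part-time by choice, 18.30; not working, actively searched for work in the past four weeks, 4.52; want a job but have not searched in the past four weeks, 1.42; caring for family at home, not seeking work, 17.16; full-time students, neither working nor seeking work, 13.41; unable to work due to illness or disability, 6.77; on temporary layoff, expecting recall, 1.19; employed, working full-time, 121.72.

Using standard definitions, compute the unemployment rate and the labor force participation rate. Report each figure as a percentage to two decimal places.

Employed = 5.34 + 18.30 + 121.72 = 145.36 million (anyone who worked, including part-time for economic reasons, counts as employed).
Unemployed = 4.52 + 1.19 = 5.71 million (jobless and actively searching, or on temporary layoff).
Labor force = 145.36 + 5.71 = 151.07 million.
Not in labor force = 1.42 + 17.16 + 13.41 + 6.77 = 38.76 million (those not working and not actively searching are outside the labor force — including those who want a job but have given up searching).
Civilian working-age population = 151.07 + 38.76 = 189.83 million.
Unemployment rate = 5.71 / 151.07 = 3.78%.
Labor force participation rate = 151.07 / 189.83 = 79.58%.

Unemployment rate ≈ 3.78%; labor force participation rate ≈ 79.58%.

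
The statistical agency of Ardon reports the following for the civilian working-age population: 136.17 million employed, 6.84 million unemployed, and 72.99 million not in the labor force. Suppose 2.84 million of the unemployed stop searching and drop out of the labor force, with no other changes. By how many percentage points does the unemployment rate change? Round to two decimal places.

Initially, labor force = 136.17 + 6.84 = 143.01 million, so u = 6.84/143.01 = 4.78%.
After the change, unemployed and labor force both fall by 2.84 → E = 136.17, U = 4.00, labor force = 140.17 million.
New unemployment rate = 4.00 / 140.17 = 2.85%.
Change = 2.85% − 4.78% = −1.93 percentage points.

The unemployment rate changes by −1.93 percentage points.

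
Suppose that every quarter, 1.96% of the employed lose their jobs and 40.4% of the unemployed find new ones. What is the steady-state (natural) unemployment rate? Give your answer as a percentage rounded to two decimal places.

Steady-state unemployment rate ≈ 4.63%.

At steady state the flows balance: s·E = f·U, so U/(E+U) = s/(s+f).
u* = 1.96 / (1.96 + 40.4) = 1.96 / 42.36 = 4.63%.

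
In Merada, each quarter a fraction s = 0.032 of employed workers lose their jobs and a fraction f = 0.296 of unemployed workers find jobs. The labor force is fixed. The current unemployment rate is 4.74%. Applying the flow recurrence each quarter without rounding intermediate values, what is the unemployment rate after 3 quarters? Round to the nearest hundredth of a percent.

Unemployment rate after three quarters ≈ 8.23%.

With a fixed labor force, u_{t+1} = u_t + s·(1−u_t) − f·u_t = u_t·(1−s−f) + s.
Here 1−s−f = 0.672 and s = 0.032.
u_1 = 0.047400 × 0.672 + 0.032 = 0.063853.
u_2 = 0.063853 × 0.672 + 0.032 = 0.074909.
u_3 = 0.074909 × 0.672 + 0.032 = 0.082339.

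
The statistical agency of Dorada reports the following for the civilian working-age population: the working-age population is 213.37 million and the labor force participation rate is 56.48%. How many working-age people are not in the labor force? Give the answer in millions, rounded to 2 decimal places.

About 92.86 million are not in the labor force.

Share not in the labor force = 1 − 0.5648 = 0.4352.
Not in labor force = 0.4352 × 213.37 ≈ 92.86 million.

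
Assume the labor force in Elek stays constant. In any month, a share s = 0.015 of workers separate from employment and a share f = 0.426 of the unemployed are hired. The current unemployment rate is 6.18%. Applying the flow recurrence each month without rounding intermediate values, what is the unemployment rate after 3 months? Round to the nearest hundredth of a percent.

Unemployment rate after three months ≈ 3.89%.

With a fixed labor force, u_{t+1} = u_t + s·(1−u_t) − f·u_t = u_t·(1−s−f) + s.
Here 1−s−f = 0.559 and s = 0.015.
u_1 = 0.061800 × 0.559 + 0.015 = 0.049546.
u_2 = 0.049546 × 0.559 + 0.015 = 0.042696.
u_3 = 0.042696 × 0.559 + 0.015 = 0.038867.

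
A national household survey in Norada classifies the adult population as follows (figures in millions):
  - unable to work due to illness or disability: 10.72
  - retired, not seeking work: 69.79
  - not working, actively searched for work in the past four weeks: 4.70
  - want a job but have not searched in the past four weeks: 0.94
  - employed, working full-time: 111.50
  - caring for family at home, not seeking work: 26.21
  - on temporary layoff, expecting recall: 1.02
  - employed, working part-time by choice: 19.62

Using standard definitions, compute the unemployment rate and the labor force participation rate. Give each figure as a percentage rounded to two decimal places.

Unemployment rate ≈ 4.18%; labor force participation rate ≈ 55.97%.

Employed = 111.50 + 19.62 = 131.12 million.
Unemployed = 4.70 + 1.02 = 5.72 million (jobless and actively searching, or on temporary layoff).
Labor force = 131.12 + 5.72 = 136.84 million.
Not in labor force = 10.72 + 69.79 + 0.94 + 26.21 = 107.66 million (those not working and not actively searching are outside the labor force — including those who want a job but have given up searching).
Civilian working-age population = 136.84 + 107.66 = 244.50 million.
Unemployment rate = 5.72 / 136.84 = 4.18%.
Labor force participation rate = 136.84 / 244.50 = 55.97%.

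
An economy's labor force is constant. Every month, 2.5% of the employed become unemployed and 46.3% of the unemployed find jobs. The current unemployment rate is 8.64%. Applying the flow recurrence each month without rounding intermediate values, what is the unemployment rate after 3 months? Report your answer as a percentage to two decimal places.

With a fixed labor force, u_{t+1} = u_t + s·(1−u_t) − f·u_t = u_t·(1−s−f) + s.
Here 1−s−f = 0.512 and s = 0.025.
u_1 = 0.086400 × 0.512 + 0.025 = 0.069237.
u_2 = 0.069237 × 0.512 + 0.025 = 0.060449.
u_3 = 0.060449 × 0.512 + 0.025 = 0.055950.

Unemployment rate after three months ≈ 5.60%.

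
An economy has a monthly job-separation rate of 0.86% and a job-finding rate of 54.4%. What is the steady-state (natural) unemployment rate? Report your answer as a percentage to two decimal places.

At steady state the flows balance: s·E = f·U, so U/(E+U) = s/(s+f).
u* = 0.86 / (0.86 + 54.4) = 0.86 / 55.26 = 1.56%.

Steady-state unemployment rate ≈ 1.56%.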